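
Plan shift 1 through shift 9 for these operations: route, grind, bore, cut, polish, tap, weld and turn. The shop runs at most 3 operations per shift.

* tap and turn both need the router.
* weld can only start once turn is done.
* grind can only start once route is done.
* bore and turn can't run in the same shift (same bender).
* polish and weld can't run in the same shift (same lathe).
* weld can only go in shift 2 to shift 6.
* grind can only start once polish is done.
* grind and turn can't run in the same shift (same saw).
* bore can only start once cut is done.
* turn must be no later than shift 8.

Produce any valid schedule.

cut -> shift 2; bore -> shift 3; turn -> shift 1; polish -> shift 1; grind -> shift 2; weld -> shift 2; route -> shift 1; tap -> shift 3

Checking: cut(shift 2) before bore(shift 3); polish(shift 1) before grind(shift 2); route(shift 1) before grind(shift 2); turn(shift 1) before weld(shift 2); polish(shift 1) != weld(shift 2); tap(shift 3) != turn(shift 1); grind(shift 2) != turn(shift 1); bore(shift 3) != turn(shift 1); turn=shift 1 in [shift 1,shift 8]; weld=shift 2 in [shift 2,shift 6]; max 3 per shift (cap 3).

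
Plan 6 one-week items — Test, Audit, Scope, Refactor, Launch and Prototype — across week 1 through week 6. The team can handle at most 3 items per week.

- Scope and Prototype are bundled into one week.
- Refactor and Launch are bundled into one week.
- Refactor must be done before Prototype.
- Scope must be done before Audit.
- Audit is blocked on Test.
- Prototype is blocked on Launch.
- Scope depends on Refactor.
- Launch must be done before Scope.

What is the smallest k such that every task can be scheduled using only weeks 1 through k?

The precedence chain requires at least 3 distinct weeks.
With at most 3 per week and 6 tasks, at least 2 weeks are needed.
3 works (last occupied week: week 3): for example Test=week 1; Audit=week 3; Prototype=week 2; Refactor=week 1; Scope=week 2; Launch=week 1.

3 weeks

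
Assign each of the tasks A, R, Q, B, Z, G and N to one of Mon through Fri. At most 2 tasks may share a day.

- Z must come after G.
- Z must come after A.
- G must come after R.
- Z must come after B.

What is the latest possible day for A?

Downstream work caps A at Thu.
A at Thu is achievable: R=Mon; G=Tue; N=Wed; B=Mon; Z=Fri; Q=Tue; A=Thu.

Thu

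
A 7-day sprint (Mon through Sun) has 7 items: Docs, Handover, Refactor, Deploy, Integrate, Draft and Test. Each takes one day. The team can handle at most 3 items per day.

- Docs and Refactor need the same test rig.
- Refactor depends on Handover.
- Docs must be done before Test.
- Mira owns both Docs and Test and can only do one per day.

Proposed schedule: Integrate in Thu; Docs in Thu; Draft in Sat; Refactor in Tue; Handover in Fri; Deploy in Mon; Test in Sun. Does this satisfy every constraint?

Invalid. Refactor depends on Handover.

Mira owns both Docs and Test and can only do one per day — holds.
The team can handle at most 3 items per day — holds.
Refactor depends on Handover — violated.
Docs must be done before Test — holds.
Docs and Refactor need the same test rig — holds.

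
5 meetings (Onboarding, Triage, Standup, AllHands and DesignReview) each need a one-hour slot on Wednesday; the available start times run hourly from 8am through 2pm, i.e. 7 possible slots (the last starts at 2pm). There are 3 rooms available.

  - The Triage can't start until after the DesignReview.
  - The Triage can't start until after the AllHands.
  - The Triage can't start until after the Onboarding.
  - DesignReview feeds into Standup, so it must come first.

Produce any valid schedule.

Onboarding in 8am, Standup in 9am, DesignReview in 8am, Triage in 9am, AllHands in 8am

Checking: AllHands(8am) before Triage(9am); Onboarding(8am) before Triage(9am); DesignReview(8am) before Standup(9am); DesignReview(8am) before Triage(9am); max 3 per slot (cap 3).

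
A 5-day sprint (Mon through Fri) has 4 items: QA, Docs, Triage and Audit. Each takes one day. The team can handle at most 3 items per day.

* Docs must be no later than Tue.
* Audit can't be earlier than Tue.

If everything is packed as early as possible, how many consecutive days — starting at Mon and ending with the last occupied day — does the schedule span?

2 days

With at most 3 per day and 4 tasks, at least 2 days are needed.
Audit can't be placed before Tue — that is day 2 counting from Mon — so the schedule must run through at least 2 days.
2 works (last occupied day: Tue): for example Triage in Mon, QA in Mon, Audit in Tue, Docs in Mon.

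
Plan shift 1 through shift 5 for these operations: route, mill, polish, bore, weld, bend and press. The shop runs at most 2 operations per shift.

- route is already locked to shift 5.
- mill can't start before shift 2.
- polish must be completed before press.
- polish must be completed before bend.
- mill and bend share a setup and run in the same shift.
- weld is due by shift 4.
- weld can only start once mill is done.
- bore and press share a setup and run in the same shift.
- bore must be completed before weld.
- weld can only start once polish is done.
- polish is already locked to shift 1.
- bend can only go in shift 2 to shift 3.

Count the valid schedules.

2

Enumerating: mill in shift 2; route in shift 5; bend in shift 2; press in shift 3; weld in shift 4; polish in shift 1; bore in shift 3 | route -> shift 5, polish -> shift 1, weld -> shift 4, press -> shift 2, mill -> shift 3, bore -> shift 2, bend -> shift 3.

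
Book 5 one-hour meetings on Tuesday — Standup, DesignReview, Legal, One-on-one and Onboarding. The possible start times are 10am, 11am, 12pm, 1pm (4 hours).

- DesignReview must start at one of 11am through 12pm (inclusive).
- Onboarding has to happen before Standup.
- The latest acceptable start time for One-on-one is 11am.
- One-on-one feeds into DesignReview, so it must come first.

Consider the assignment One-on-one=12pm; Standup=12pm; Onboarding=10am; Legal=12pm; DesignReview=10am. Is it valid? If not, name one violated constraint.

Onboarding has to happen before Standup — holds.
The latest acceptable start time for One-on-one is 11am — violated.
DesignReview must start at one of 11am through 12pm (inclusive) — violated.
One-on-one feeds into DesignReview, so it must come first — violated.

No. One-on-one feeds into DesignReview, so it must come first is not satisfied.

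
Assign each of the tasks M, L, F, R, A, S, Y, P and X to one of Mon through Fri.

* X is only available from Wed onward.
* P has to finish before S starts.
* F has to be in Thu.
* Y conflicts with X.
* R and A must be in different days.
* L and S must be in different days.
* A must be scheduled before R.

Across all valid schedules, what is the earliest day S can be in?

Tue

Precedence pushes S to at least Tue.
S at Tue is achievable: R=Tue; L=Mon; X=Wed; M=Mon; P=Mon; Y=Mon; S=Tue; F=Thu; A=Mon.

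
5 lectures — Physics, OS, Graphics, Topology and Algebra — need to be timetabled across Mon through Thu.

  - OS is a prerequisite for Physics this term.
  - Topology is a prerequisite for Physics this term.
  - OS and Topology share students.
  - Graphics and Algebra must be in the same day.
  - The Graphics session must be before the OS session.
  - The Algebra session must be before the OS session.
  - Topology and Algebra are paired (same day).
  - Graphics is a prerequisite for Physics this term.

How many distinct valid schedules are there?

4

Enumerating: Algebra in Mon; Physics in Wed; OS in Tue; Graphics in Mon; Topology in Mon | OS in Tue, Physics in Thu, Algebra in Mon, Graphics in Mon, Topology in Mon | Graphics -> Mon; Topology -> Mon; Algebra -> Mon; Physics -> Thu; OS -> Wed | OS=Wed; Topology=Tue; Graphics=Tue; Algebra=Tue; Physics=Thu.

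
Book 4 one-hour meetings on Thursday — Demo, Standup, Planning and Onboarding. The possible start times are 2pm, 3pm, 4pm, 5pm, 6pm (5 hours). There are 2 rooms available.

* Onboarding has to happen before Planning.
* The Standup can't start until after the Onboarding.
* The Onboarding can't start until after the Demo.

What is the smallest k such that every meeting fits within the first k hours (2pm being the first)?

3

The precedence chain requires at least 3 distinct hours.
With at most 2 per hour and 4 meetings, at least 2 hours are needed.
3 works (last occupied hour: 4pm): for example Planning=4pm; Onboarding=3pm; Demo=2pm; Standup=4pm.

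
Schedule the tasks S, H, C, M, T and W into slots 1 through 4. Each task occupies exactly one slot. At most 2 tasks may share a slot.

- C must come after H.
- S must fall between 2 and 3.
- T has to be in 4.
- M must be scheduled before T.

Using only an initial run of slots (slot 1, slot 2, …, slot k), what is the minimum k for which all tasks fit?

4 slots

The precedence chain requires at least 2 distinct slots.
With at most 2 per slot and 6 tasks, at least 3 slots are needed.
T can't be placed before 4, so the schedule must run through at least slot 4.
4 works (last occupied slot: 4): for example M=1; S=2; T=4; W=3; C=2; H=1.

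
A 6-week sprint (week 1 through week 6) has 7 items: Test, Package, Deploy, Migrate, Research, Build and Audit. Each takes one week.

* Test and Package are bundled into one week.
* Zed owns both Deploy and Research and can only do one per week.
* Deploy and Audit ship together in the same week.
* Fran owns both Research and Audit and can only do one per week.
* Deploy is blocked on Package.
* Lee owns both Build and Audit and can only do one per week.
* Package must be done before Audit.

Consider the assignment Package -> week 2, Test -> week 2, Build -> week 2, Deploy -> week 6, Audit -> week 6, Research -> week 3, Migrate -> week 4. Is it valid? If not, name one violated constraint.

Yes, all constraints hold

Deploy is blocked on Package — holds.
Package must be done before Audit — holds.
Test and Package are bundled into one week — holds.
Lee owns both Build and Audit and can only do one per week — holds.
Zed owns both Deploy and Research and can only do one per week — holds.
Deploy and Audit ship together in the same week — holds.
Fran owns both Research and Audit and can only do one per week — holds.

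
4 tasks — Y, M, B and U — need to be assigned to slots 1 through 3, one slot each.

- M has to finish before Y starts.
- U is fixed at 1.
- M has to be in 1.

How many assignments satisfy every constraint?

Splitting on Y: it can be 2 (3), 3 (3). Listing each branch's schedules as (M, B, U):
Y=2: (1,1,1) (1,2,1) (1,3,1) — 3.
Y=3: (1,1,1) (1,2,1) (1,3,1) — 3.
Summing: 3 + 3 = 6.

6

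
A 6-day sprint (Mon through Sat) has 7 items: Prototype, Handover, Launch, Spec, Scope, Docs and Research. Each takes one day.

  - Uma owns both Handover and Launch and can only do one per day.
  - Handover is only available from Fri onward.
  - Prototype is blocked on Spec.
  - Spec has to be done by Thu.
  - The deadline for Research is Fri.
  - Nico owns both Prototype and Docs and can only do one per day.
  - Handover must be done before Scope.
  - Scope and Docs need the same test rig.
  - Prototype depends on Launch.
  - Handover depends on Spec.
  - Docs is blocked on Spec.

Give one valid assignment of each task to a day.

Launch=Mon, Research=Mon, Docs=Wed, Prototype=Tue, Handover=Fri, Spec=Mon, Scope=Sat

Checking: Spec(Mon) before Handover(Fri); Spec(Mon) before Prototype(Tue); Spec(Mon) before Docs(Wed); Launch(Mon) before Prototype(Tue); Handover(Fri) before Scope(Sat); Scope(Sat) != Docs(Wed); Prototype(Tue) != Docs(Wed); Handover(Fri) != Launch(Mon); Research=Mon in [Mon,Fri]; Spec=Mon in [Mon,Thu]; Handover=Fri in [Fri,Sat].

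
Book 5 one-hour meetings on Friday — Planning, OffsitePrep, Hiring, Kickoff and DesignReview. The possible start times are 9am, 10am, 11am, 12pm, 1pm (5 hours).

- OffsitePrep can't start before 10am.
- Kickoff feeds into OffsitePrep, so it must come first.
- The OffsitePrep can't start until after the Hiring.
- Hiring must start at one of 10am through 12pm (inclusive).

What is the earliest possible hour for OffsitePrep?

11am

OffsitePrep is available from 10am; precedence pushes OffsitePrep to at least 11am.
OffsitePrep at 11am is achievable: DesignReview -> 9am; Kickoff -> 9am; Hiring -> 10am; OffsitePrep -> 11am; Planning -> 9am.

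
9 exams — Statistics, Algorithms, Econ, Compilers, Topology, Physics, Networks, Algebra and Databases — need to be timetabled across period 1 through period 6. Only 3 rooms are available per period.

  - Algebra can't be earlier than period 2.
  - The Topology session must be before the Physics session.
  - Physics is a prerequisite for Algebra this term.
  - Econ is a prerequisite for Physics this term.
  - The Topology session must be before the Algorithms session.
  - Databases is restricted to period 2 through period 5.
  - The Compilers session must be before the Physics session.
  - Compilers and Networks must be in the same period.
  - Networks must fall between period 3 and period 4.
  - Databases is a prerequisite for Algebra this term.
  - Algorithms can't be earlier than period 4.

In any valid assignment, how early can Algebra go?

Algebra is available from period 2; precedence pushes Algebra to at least period 5.
Algebra at period 5 is achievable: Topology -> period 1; Algorithms -> period 4; Compilers -> period 3; Databases -> period 2; Econ -> period 1; Physics -> period 4; Algebra -> period 5; Networks -> period 3; Statistics -> period 1.

period 5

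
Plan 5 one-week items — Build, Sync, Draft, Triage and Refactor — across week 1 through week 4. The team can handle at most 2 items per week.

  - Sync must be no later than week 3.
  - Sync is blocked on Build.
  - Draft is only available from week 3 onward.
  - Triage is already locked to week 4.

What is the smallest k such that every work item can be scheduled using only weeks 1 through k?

4

The precedence chain requires at least 2 distinct weeks.
With at most 2 per week and 5 work items, at least 3 weeks are needed.
Triage can't be placed before week 4, so the schedule must run through at least week 4.
4 works (last occupied week: week 4): for example Refactor in week 1; Sync in week 2; Triage in week 4; Build in week 1; Draft in week 3.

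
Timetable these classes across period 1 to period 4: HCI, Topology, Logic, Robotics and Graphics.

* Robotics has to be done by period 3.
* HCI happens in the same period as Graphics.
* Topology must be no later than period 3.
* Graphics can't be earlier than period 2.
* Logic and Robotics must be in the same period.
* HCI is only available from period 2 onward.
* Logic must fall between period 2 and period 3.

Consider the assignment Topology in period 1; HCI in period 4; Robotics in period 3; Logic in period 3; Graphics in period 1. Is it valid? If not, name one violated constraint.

Invalid. Graphics can't be earlier than period 2.

Logic must fall between period 2 and period 3 — holds.
HCI happens in the same period as Graphics — violated.
Robotics has to be done by period 3 — holds.
Graphics can't be earlier than period 2 — violated.
Topology must be no later than period 3 — holds.
Logic and Robotics must be in the same period — holds.
HCI is only available from period 2 onward — holds.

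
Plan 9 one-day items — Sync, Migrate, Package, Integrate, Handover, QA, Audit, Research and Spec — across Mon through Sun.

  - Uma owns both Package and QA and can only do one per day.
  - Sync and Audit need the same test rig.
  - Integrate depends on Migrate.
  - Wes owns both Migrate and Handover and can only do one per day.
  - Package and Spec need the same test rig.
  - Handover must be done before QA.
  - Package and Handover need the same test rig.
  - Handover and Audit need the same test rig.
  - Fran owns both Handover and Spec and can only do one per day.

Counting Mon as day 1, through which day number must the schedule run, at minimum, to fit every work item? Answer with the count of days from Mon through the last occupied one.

The precedence chain requires at least 2 distinct days.
Could 2 days be enough, i.e. nothing placed later than Tue? No: QA must come after Handover (at Mon or later) → {Tue}; Handover must come before QA (at Tue or earlier) → {Mon}; Package can't share with Handover (Mon) → {Tue}; QA can't share with Package (Tue) → nothing is left.
So 2 days is not enough.
3 works (last occupied day: Wed): for example Sync -> Mon, Package -> Mon, QA -> Wed, Spec -> Wed, Integrate -> Tue, Migrate -> Mon, Audit -> Wed, Research -> Mon, Handover -> Tue.

3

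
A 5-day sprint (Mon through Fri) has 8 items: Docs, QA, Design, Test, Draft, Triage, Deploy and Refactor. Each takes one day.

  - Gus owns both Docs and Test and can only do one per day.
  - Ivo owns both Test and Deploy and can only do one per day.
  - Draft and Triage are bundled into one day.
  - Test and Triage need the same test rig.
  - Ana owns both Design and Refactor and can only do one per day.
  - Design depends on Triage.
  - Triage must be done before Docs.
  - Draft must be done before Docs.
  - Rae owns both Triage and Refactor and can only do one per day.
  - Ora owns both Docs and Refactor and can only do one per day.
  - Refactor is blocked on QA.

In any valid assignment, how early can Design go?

Precedence pushes Design to at least Tue.
Design at Tue is achievable: Triage=Mon, QA=Mon, Deploy=Mon, Design=Tue, Test=Wed, Refactor=Wed, Docs=Tue, Draft=Mon.

Tue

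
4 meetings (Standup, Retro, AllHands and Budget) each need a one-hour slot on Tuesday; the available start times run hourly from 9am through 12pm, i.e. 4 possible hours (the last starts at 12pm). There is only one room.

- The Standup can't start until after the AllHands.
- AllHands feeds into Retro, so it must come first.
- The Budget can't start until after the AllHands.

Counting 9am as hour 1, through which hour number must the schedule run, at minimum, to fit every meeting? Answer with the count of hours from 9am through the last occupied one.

4 hours

The precedence chain requires at least 2 distinct hours.
With at most 1 per hour and 4 meetings, at least 4 hours are needed.
4 works (last occupied hour: 12pm): for example Budget in 12pm, Retro in 11am, AllHands in 9am, Standup in 10am.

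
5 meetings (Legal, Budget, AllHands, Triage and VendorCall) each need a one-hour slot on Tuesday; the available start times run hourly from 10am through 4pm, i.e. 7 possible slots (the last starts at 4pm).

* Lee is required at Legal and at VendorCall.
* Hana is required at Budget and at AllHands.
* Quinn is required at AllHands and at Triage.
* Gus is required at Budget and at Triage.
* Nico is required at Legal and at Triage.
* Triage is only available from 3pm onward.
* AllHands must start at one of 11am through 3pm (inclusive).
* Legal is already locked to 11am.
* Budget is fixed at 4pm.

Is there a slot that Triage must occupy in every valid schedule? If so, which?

3pm

Triage's window is 3pm–4pm.
Budget is fixed at 4pm, and Triage can't share a slot with Budget.
So Triage must be 3pm.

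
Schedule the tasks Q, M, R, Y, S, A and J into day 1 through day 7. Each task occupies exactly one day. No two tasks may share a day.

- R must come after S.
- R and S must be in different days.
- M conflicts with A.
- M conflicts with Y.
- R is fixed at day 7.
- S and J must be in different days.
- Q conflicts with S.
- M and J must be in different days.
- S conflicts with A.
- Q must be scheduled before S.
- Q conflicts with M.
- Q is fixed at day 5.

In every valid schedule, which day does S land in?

day 6

Q is fixed at day 5 and must come before S, so S is at least day 6.
R is fixed at day 7 and must come after S, so S is at most day 6.
So S must be day 6.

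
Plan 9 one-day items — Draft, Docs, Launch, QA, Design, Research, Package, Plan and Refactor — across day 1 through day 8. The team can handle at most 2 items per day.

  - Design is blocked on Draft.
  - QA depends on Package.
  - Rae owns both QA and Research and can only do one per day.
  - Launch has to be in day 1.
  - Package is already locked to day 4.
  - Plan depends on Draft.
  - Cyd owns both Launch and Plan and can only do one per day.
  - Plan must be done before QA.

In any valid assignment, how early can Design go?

day 2

Precedence pushes Design to at least day 2.
Design at day 2 is achievable: Research=day 3; QA=day 5; Launch=day 1; Refactor=day 4; Draft=day 1; Package=day 4; Plan=day 2; Design=day 2; Docs=day 3.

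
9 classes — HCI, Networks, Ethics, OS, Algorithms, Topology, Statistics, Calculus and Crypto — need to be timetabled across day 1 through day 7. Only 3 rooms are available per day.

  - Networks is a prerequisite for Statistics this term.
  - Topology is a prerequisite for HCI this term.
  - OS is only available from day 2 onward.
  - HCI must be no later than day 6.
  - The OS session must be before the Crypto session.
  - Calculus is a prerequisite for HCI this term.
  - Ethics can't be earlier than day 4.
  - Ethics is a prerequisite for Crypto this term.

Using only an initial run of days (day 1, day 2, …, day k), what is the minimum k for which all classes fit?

The precedence chain requires at least 2 distinct days.
With at most 3 per day and 9 classes, at least 3 days are needed.
Propagating the time windows through the other constraints, Crypto can't land before day 5, so the schedule must run through at least day 5.
5 works (last occupied day: day 5): for example Crypto in day 5; OS in day 2; Networks in day 1; HCI in day 2; Calculus in day 1; Ethics in day 4; Algorithms in day 3; Topology in day 1; Statistics in day 2.

5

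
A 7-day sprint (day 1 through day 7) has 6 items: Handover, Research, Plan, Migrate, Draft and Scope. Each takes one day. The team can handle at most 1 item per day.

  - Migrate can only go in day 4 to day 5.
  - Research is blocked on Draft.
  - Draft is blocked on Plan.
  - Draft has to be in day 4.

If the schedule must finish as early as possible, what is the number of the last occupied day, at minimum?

The precedence chain requires at least 3 distinct days.
With at most 1 per day and 6 tasks, at least 6 days are needed.
Propagating the time windows through the other constraints, Research can't land before day 5, so the schedule must run through at least day 5.
6 works (last occupied day: day 6): for example Plan -> day 1, Migrate -> day 5, Draft -> day 4, Scope -> day 3, Handover -> day 2, Research -> day 6.

6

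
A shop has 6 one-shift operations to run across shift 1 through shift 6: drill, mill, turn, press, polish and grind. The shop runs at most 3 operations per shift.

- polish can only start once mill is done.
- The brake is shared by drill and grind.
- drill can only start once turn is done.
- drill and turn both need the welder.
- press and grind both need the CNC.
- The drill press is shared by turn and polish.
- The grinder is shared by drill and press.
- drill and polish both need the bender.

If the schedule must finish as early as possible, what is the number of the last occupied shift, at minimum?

The precedence chain requires at least 2 distinct shifts.
With at most 3 per shift and 6 operations, at least 2 shifts are needed.
Could 2 shifts be enough, i.e. nothing placed later than shift 2? No: polish must come after mill (at shift 1 or later) → {shift 2}; drill must come after turn (at shift 1 or later) → {shift 2}; polish can't share with drill (shift 2) → nothing is left.
So 2 shifts is not enough.
3 works (last occupied shift: shift 3): for example turn in shift 1; polish in shift 3; grind in shift 3; drill in shift 2; mill in shift 1; press in shift 1.

shift 3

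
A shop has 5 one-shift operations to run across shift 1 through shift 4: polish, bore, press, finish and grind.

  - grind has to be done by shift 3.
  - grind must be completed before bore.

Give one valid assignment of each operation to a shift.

press in shift 1, grind in shift 1, polish in shift 1, bore in shift 2, finish in shift 1

Checking: grind(shift 1) before bore(shift 2); grind=shift 1 in [shift 1,shift 3].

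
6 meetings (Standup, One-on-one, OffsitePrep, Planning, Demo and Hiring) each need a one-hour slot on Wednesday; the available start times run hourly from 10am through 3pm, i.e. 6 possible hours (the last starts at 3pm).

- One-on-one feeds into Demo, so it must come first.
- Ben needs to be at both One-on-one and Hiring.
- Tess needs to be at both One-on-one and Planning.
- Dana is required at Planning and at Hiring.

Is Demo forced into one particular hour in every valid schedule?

Demo can be 11am (e.g. Planning=11am; Standup=10am; Hiring=12pm; One-on-one=10am; OffsitePrep=10am; Demo=11am) or 12pm (e.g. OffsitePrep in 10am; One-on-one in 10am; Planning in 11am; Hiring in 12pm; Standup in 10am; Demo in 12pm).

No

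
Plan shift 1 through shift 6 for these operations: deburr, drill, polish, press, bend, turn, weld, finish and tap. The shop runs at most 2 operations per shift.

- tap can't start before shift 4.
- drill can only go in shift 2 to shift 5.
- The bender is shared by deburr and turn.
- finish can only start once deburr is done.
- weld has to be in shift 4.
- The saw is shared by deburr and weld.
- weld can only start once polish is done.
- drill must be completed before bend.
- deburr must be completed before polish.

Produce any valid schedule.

tap in shift 4, deburr in shift 1, turn in shift 5, polish in shift 2, drill in shift 2, bend in shift 3, weld in shift 4, press in shift 1, finish in shift 3

Checking: deburr(shift 1) before finish(shift 3); polish(shift 2) before weld(shift 4); deburr(shift 1) before polish(shift 2); drill(shift 2) before bend(shift 3); deburr(shift 1) != turn(shift 5); deburr(shift 1) != weld(shift 4); drill=shift 2 in [shift 2,shift 5]; weld=shift 4 in [shift 4,shift 4]; tap=shift 4 in [shift 4,shift 6]; max 2 per shift (cap 2).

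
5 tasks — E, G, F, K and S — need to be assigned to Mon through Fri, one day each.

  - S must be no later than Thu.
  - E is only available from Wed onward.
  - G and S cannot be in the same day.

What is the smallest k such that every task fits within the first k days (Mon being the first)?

E can't be placed before Wed — that is day 3 counting from Mon — so the schedule must run through at least 3 days.
3 works (last occupied day: Wed): for example F=Mon, K=Mon, E=Wed, G=Mon, S=Tue.

3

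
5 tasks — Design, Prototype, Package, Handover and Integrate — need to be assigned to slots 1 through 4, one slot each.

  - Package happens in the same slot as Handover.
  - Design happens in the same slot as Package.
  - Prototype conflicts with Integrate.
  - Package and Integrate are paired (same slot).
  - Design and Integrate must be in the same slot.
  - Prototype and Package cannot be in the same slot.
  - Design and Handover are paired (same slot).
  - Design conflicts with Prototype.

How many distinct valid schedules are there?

Splitting on Design: it can be 1 (3), 2 (3), 3 (3), 4 (3). Listing each branch's schedules as (Prototype, Package, Handover, Integrate):
Design=1: (2,1,1,1) (3,1,1,1) (4,1,1,1) — 3.
Design=2: (1,2,2,2) (3,2,2,2) (4,2,2,2) — 3.
Design=3: (1,3,3,3) (2,3,3,3) (4,3,3,3) — 3.
Design=4: (1,4,4,4) (2,4,4,4) (3,4,4,4) — 3.
Summing: 3 + 3 + 3 + 3 = 12.

12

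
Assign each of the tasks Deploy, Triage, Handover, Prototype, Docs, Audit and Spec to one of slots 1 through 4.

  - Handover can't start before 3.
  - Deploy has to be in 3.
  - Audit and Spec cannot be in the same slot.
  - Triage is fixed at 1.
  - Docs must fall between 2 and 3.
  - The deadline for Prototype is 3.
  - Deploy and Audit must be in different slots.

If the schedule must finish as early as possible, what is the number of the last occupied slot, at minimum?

slot 3

Deploy can't be placed before 3, so the schedule must run through at least slot 3.
3 works (last occupied slot: 3): for example Triage in 1; Prototype in 1; Docs in 2; Audit in 1; Handover in 3; Spec in 2; Deploy in 3.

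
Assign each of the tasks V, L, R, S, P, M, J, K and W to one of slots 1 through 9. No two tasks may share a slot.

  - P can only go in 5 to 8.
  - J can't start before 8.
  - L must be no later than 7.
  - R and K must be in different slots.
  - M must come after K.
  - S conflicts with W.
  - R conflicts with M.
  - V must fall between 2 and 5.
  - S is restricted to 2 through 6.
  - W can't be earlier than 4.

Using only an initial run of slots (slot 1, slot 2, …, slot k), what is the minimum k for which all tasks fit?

9

The precedence chain requires at least 2 distinct slots.
With at most 1 per slot and 9 tasks, at least 9 slots are needed.
J can't be placed before 8, so the schedule must run through at least slot 8.
9 works (last occupied slot: 9): for example W in 4, V in 2, S in 3, P in 5, M in 7, L in 1, R in 9, K in 6, J in 8.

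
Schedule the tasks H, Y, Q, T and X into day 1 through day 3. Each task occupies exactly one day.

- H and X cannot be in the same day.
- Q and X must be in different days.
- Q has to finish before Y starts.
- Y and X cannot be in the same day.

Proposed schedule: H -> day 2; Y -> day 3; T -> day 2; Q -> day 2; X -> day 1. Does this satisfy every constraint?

Q has to finish before Y starts — holds.
H and X cannot be in the same day — holds.
Y and X cannot be in the same day — holds.
Q and X must be in different days — holds.

Yes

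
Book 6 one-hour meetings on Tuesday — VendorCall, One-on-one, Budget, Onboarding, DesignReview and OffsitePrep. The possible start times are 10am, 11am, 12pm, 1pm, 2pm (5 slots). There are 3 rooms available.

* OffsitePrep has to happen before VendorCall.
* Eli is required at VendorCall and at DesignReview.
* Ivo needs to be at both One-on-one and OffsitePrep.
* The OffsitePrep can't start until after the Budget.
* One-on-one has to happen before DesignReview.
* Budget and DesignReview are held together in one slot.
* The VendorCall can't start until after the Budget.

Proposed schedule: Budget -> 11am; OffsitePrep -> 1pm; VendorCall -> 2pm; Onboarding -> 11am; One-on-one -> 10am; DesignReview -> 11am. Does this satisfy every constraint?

One-on-one has to happen before DesignReview — holds.
Ivo needs to be at both One-on-one and OffsitePrep — holds.
OffsitePrep has to happen before VendorCall — holds.
There are 3 rooms available — holds.
Eli is required at VendorCall and at DesignReview — holds.
Budget and DesignReview are held together in one slot — holds.
The OffsitePrep can't start until after the Budget — holds.
The VendorCall can't start until after the Budget — holds.

Yes, all constraints hold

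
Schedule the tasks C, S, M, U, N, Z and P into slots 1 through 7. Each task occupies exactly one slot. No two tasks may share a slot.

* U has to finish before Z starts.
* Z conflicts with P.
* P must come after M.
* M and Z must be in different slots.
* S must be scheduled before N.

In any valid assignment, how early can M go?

Downstream work caps M at 6.
M at 1 is achievable: N in 4, Z in 5, S in 2, C in 7, P in 6, M in 1, U in 3.

1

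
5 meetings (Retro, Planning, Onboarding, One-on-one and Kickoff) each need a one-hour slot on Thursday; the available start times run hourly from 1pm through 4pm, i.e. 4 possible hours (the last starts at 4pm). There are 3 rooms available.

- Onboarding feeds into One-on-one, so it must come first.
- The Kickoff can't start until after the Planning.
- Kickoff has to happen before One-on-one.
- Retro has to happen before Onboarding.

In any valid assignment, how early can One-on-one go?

3pm

Precedence pushes One-on-one to at least 3pm.
One-on-one at 3pm is achievable: Onboarding=2pm, Retro=1pm, Planning=1pm, One-on-one=3pm, Kickoff=2pm.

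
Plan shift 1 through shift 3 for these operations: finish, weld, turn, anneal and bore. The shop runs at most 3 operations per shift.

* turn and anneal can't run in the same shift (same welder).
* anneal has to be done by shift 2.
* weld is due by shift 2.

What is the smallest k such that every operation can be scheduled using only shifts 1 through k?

2

With at most 3 per shift and 5 operations, at least 2 shifts are needed.
2 works (last occupied shift: shift 2): for example turn=shift 1, anneal=shift 2, weld=shift 1, bore=shift 2, finish=shift 1.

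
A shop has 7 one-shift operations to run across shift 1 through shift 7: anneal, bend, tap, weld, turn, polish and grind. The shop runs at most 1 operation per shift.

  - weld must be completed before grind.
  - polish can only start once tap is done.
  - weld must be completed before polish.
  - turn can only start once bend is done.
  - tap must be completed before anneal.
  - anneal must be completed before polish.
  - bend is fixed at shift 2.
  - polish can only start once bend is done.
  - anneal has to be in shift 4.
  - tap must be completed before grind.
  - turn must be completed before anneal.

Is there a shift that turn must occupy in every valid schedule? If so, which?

bend is fixed at shift 2 and must come before turn, so turn is at least shift 3.
anneal is fixed at shift 4 and must come after turn, so turn is at most shift 3.
So turn must be shift 3.

shift 3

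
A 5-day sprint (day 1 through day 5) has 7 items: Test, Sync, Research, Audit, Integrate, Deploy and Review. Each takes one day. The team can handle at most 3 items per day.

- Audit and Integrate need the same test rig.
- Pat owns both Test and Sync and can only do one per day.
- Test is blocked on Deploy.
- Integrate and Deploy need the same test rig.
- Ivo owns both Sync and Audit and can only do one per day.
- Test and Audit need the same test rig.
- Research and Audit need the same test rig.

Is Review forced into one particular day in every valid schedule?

Review can be day 1 (e.g. Deploy -> day 1; Research -> day 2; Sync -> day 1; Review -> day 1; Integrate -> day 2; Audit -> day 3; Test -> day 2) or day 2 (e.g. Audit -> day 3, Research -> day 1, Integrate -> day 2, Review -> day 2, Test -> day 2, Deploy -> day 1, Sync -> day 1).

No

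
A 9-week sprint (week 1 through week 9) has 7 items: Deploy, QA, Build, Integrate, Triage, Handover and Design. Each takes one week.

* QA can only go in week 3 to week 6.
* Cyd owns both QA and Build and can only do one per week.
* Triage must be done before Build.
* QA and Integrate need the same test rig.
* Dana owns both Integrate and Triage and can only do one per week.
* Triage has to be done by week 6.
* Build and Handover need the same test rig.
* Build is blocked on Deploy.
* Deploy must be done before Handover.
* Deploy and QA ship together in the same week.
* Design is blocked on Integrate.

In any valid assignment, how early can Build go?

week 4

Precedence pushes Build to at least week 4.
Build at week 4 is achievable: Handover=week 5, Deploy=week 3, Integrate=week 2, Build=week 4, Triage=week 1, Design=week 3, QA=week 3.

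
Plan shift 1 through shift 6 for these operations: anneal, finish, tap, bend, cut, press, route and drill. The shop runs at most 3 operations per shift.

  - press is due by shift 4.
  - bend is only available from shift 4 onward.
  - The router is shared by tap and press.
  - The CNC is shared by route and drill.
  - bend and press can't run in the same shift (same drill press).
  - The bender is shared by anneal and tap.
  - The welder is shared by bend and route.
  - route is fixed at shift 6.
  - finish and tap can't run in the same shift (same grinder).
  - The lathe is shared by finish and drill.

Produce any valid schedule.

press -> shift 1; drill -> shift 2; anneal -> shift 1; cut -> shift 2; route -> shift 6; tap -> shift 2; finish -> shift 1; bend -> shift 4

Checking: bend(shift 4) != route(shift 6); finish(shift 1) != tap(shift 2); finish(shift 1) != drill(shift 2); bend(shift 4) != press(shift 1); anneal(shift 1) != tap(shift 2); route(shift 6) != drill(shift 2); tap(shift 2) != press(shift 1); route=shift 6 in [shift 6,shift 6]; bend=shift 4 in [shift 4,shift 6]; press=shift 1 in [shift 1,shift 4]; max 3 per shift (cap 3).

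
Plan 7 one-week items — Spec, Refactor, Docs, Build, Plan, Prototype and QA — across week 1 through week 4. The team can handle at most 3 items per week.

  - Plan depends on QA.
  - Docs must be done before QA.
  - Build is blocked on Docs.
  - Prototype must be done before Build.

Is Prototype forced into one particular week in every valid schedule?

Prototype can be week 1 (e.g. Spec in week 1, Docs in week 1, Plan in week 3, QA in week 2, Prototype in week 1, Build in week 2, Refactor in week 2) or week 2 (e.g. Spec -> week 1; Build -> week 3; QA -> week 2; Prototype -> week 2; Plan -> week 3; Refactor -> week 1; Docs -> week 1).

No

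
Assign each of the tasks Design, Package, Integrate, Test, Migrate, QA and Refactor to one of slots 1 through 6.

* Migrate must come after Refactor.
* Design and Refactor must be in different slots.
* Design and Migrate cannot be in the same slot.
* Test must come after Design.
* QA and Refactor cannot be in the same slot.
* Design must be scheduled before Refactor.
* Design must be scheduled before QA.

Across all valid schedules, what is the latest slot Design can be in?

Downstream work caps Design at 4.
Design at 4 is achievable: QA=6, Integrate=1, Design=4, Test=5, Migrate=6, Package=1, Refactor=5.

4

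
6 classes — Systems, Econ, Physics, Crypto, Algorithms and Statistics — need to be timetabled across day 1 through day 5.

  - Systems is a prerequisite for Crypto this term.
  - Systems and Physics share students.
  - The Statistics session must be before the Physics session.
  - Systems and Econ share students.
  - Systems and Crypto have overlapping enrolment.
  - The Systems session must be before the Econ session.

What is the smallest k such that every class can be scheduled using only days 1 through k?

2

The precedence chain requires at least 2 distinct days.
2 works (last occupied day: day 2): for example Systems -> day 1, Statistics -> day 1, Crypto -> day 2, Physics -> day 2, Econ -> day 2, Algorithms -> day 1.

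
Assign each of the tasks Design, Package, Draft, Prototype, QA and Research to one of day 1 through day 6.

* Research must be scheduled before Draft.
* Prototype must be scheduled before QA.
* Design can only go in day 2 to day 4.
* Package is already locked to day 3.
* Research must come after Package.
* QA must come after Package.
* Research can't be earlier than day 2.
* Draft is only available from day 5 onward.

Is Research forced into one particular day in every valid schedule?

Research can be day 4 (e.g. Package=day 3; Design=day 2; Draft=day 5; Prototype=day 1; QA=day 4; Research=day 4) or day 5 (e.g. Design in day 2, Research in day 5, QA in day 4, Package in day 3, Prototype in day 1, Draft in day 6).

No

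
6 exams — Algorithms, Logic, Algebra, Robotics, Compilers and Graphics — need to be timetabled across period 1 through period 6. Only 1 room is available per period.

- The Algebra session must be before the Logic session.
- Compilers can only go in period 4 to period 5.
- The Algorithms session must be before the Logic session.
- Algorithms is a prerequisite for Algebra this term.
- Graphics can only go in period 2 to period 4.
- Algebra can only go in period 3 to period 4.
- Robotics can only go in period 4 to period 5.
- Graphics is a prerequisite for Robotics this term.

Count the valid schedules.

Enumerating: Robotics in period 4, Algorithms in period 1, Graphics in period 2, Algebra in period 3, Compilers in period 5, Logic in period 6 | Algorithms=period 1; Robotics=period 5; Algebra=period 3; Graphics=period 2; Compilers=period 4; Logic=period 6.

2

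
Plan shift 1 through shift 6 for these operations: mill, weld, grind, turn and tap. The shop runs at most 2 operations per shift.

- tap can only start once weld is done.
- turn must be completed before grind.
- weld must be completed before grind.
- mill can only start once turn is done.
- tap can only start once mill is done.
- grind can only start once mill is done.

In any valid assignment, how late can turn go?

shift 4

Downstream work caps turn at shift 4.
turn at shift 4 is achievable: turn in shift 4, tap in shift 6, mill in shift 5, grind in shift 6, weld in shift 1.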